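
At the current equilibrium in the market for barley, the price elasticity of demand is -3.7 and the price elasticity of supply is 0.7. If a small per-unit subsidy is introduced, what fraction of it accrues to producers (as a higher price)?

For a small subsidy around the equilibrium, the benefit split depends on the relative slopes, which at a point are proportional to the elasticities.
Buyer share = εs/(εs + |εd|) = 0.7/(0.7 + 3.7) = 7/44; seller share = |εd|/(εs + |εd|) = 37/44.
So producers capture 37/44 of the subsidy.

Producer share = 37/44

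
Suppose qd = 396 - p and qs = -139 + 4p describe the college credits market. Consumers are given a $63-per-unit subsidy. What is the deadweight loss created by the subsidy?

Deadweight loss = $1587.6

Pre-subsidy: 396 - p = -139 + 4p gives p* = 107, q* = 289.
With the rebate, buyers effectively pay pb = ps − 63, where ps is the price sellers receive.
Demand in terms of ps becomes qd = 396 − 1(ps − 63) = 459 - ps. Setting this equal to supply: 459 - ps = -139 + 4ps, so ps = 119.6.
Buyers pay pb = 119.6 − 63 = 56.6; q' = -139 + 4·119.6 = 339.4.
The subsidy expands output by 339.4 − 289 = 50.4 past the efficient level; on those units the gap between marginal cost and willingness to pay runs from 0 up to 63.
DWL = ½ × 63 × 50.4 = 1587.6.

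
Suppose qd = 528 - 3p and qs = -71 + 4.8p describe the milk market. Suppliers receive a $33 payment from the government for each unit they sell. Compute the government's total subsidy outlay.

Government cost = 153813/13

Pre-subsidy: 528 - 3p = -71 + 4.8p gives p* = 2995/39, q* = 3869/13.
With the subsidy, sellers receive ps = pb + 33 for each unit, where pb is the price buyers pay.
Supply in terms of pb becomes qs = -71 + 4.8(pb + 33) = 87.4 + 4.8pb. Setting this equal to demand: 528 - 3pb = 87.4 + 4.8pb, so pb = 2203/39.
Sellers receive ps = 2203/39 + 33 = 3490/39; q' = 528 − 3·(2203/39) = 4661/13.
Government outlay = subsidy × quantity = 33 × 4661/13 = 153813/13.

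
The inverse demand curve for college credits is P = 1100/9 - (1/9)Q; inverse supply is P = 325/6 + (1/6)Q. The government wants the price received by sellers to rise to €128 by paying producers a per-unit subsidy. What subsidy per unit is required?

At a seller price of 128, quantity supplied is -325 + 6·128 = 443.
Buyers absorb 443 only when they pay Pb = 1100/9 − (1/9)·443 = 73.
s = Ps − Pb = 128 − 73 = 55.

Required subsidy s = €55 per unit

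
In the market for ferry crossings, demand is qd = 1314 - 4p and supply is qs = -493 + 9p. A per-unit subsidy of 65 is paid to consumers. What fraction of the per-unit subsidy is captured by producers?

Pre-subsidy: 1314 - 4p = -493 + 9p gives p* = 139, q* = 758.
With the rebate, buyers effectively pay pb = ps − 65, where ps is the price sellers receive.
Demand in terms of ps becomes qd = 1314 − 4(ps − 65) = 1574 - 4ps. Setting this equal to supply: 1574 - 4ps = -493 + 9ps, so ps = 159.
Buyers pay pb = 159 − 65 = 94; q' = -493 + 9·159 = 938.
Buyers' price falls by p* − pb = 139 − 94 = 45; sellers' price rises by ps − p* = 159 − 139 = 20.
So producers capture 20/65 = 4/13 of each unit of subsidy.

Producer share = 4/13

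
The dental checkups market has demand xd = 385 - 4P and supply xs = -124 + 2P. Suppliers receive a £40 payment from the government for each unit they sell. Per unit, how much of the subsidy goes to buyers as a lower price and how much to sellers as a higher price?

Buyers gain 40/3 per unit; sellers gain 80/3 per unit

Pre-subsidy: 385 - 4P = -124 + 2P gives P* = 509/6, x* = 137/3.
With the subsidy, sellers receive Ps = Pb + 40 for each unit, where Pb is the price buyers pay.
Supply in terms of Pb becomes xs = -124 + 2(Pb + 40) = -44 + 2Pb. Setting this equal to demand: 385 - 4Pb = -44 + 2Pb, so Pb = 71.5.
Sellers receive Ps = 71.5 + 40 = 111.5; x' = 385 − 4·71.5 = 99.
Buyers' price falls by P* − Pb = 509/6 − 71.5 = 40/3; sellers' price rises by Ps − P* = 111.5 − 509/6 = 80/3.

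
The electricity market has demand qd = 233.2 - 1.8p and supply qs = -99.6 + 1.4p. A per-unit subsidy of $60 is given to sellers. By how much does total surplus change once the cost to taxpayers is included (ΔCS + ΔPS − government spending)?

Net change in total surplus = -$1417.5

Pre-subsidy: 233.2 - 1.8p = -99.6 + 1.4p gives p* = 104, q* = 46.
With the subsidy, sellers receive ps = pb + 60 for each unit, where pb is the price buyers pay.
Supply in terms of pb becomes qs = -99.6 + 1.4(pb + 60) = -15.6 + 1.4pb. Setting this equal to demand: 233.2 - 1.8pb = -15.6 + 1.4pb, so pb = 77.75.
Sellers receive ps = 77.75 + 60 = 137.75; q' = 233.2 − 1.8·77.75 = 93.25.
ΔCS = ½(46 + 93.25)(104 − 77.75) = 1827.65625; ΔPS = ½(46 + 93.25)(137.75 − 104) = 2349.84375.
Government spending = 60 × 93.25 = 5595.
Net change = 1827.65625 + 2349.84375 − 5595 = -1417.5. The loss equals the DWL triangle ½·60·47.25.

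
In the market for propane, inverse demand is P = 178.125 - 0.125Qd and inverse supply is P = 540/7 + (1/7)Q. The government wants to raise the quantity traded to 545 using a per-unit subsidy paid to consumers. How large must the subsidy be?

At Q = 545, from the demand curve buyers pay Pb = 178.125 − 0.125·545 = 110; from the supply curve sellers need Ps = 540/7 + (1/7)·545 = 155.
The subsidy must fill the gap: s = Ps − Pb = 155 − 110 = 45.

Required subsidy s = 45 per unit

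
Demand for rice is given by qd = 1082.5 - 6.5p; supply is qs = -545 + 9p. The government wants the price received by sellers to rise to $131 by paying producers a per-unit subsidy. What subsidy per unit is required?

At a seller price of 131, quantity supplied is -545 + 9·131 = 634.
Buyers absorb 634 only when they pay pb with 1082.5 − 6.5·pb = 634, i.e. pb = 69.
s = ps − pb = 131 − 69 = 62.

Required subsidy s = $62 per unit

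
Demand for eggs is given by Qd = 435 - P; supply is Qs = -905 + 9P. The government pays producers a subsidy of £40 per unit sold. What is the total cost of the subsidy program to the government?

Pre-subsidy: 435 - P = -905 + 9P gives P* = 134, Q* = 301.
With the subsidy, sellers receive Ps = Pb + 40 for each unit, where Pb is the price buyers pay.
Supply in terms of Pb becomes Qs = -905 + 9(Pb + 40) = -545 + 9Pb. Setting this equal to demand: 435 - Pb = -545 + 9Pb, so Pb = 98.
Sellers receive Ps = 98 + 40 = 138; Q' = 435 − 1·98 = 337.
Government outlay = subsidy × quantity = 40 × 337 = 13480.

Government cost = £13480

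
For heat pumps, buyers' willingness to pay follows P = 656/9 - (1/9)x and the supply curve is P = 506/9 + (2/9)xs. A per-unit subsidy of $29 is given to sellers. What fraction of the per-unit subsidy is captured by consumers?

Consumer share = 1/3

Pre-subsidy: 656/9 - (1/9)x = 506/9 + (2/9)x gives x* = 50 and P* = 202/3.
With the subsidy, sellers receive Ps = Pb + 29 for each unit, where Pb is the price buyers pay.
On the curves, Pb = 656/9 - (1/9)x and Ps = 506/9 + (2/9)x; the wedge Ps − Pb = 29 gives 506/9 + (2/9)x − (656/9 - (1/9)x) = 29, so x' = 137.
Then Pb = 656/9 − (1/9)·137 = 173/3 and Ps = 506/9 + (2/9)·137 = 260/3.
Buyers' price falls by P* − Pb = 202/3 − 173/3 = 29/3; sellers' price rises by Ps − P* = 260/3 − 202/3 = 58/3.
So consumers capture (29/3)/29 = 1/3 of each unit of subsidy.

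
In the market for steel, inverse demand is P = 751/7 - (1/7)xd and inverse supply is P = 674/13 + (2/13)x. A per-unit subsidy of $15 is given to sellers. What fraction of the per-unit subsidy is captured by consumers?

Consumer share = 13/27

Pre-subsidy: 751/7 - (1/7)x = 674/13 + (2/13)x gives x* = 5045/27 and P* = 2176/27.
With the subsidy, sellers receive Ps = Pb + 15 for each unit, where Pb is the price buyers pay.
On the curves, Pb = 751/7 - (1/7)x and Ps = 674/13 + (2/13)x; the wedge Ps − Pb = 15 gives 674/13 + (2/13)x − (751/7 - (1/7)x) = 15, so x' = 6410/27.
Then Pb = 751/7 − (1/7)·(6410/27) = 1981/27 and Ps = 674/13 + (2/13)·(6410/27) = 2386/27.
Buyers' price falls by P* − Pb = 2176/27 − 1981/27 = 65/9; sellers' price rises by Ps − P* = 2386/27 − 2176/27 = 70/9.
So consumers capture (65/9)/15 = 13/27 of each unit of subsidy.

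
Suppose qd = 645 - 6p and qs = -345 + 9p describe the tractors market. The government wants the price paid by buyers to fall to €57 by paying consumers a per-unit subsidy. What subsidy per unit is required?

At a buyer price of 57, quantity demanded is 645 − 6·57 = 303.
Sellers supply 303 only when they receive ps with -345 + 9·ps = 303, i.e. ps = 72.
s = ps − pb = 72 − 57 = 15.

Required subsidy s = €15 per unit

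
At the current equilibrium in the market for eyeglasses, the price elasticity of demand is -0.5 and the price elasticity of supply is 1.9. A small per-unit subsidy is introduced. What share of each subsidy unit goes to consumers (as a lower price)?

Consumer share = 19/24

For a small subsidy around the equilibrium, the benefit split depends on the relative slopes, which at a point are proportional to the elasticities.
Buyer share = εs/(εs + |εd|) = 1.9/(1.9 + 0.5) = 19/24; seller share = |εd|/(εs + |εd|) = 5/24.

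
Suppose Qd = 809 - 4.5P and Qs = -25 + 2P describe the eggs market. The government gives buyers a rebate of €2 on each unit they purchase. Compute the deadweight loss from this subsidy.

Deadweight loss = 36/13

Pre-subsidy: 809 - 4.5P = -25 + 2P gives P* = 1668/13, Q* = 3011/13.
With the rebate, buyers effectively pay Pb = Ps − 2, where Ps is the price sellers receive.
Demand in terms of Ps becomes Qd = 809 − 4.5(Ps − 2) = 818 - 4.5Ps. Setting this equal to supply: 818 - 4.5Ps = -25 + 2Ps, so Ps = 1686/13.
Buyers pay Pb = 1686/13 − 2 = 1660/13; Q' = -25 + 2·(1686/13) = 3047/13.
The subsidy expands output by 3047/13 − 3011/13 = 36/13 past the efficient level; on those units the gap between marginal cost and willingness to pay runs from 0 up to 2.
DWL = ½ × 2 × 36/13 = 36/13.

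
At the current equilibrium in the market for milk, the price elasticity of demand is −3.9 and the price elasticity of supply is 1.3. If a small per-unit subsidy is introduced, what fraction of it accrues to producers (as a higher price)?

For a small subsidy around the equilibrium, the benefit split depends on the relative slopes, which at a point are proportional to the elasticities.
Buyer share = εs/(εs + |εd|) = 1.3/(1.3 + 3.9) = 0.25; seller share = |εd|/(εs + |εd|) = 0.75.
So producers capture 0.75 of the subsidy.

Producer share = 0.75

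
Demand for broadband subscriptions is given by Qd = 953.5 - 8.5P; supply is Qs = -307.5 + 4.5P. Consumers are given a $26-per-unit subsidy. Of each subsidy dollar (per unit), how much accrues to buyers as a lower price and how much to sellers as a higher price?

Buyers gain $9 per unit; sellers gain $17 per unit

Pre-subsidy: 953.5 - 8.5P = -307.5 + 4.5P gives P* = 97, Q* = 129.
With the rebate, buyers effectively pay Pb = Ps − 26, where Ps is the price sellers receive.
Demand in terms of Ps becomes Qd = 953.5 − 8.5(Ps − 26) = 1174.5 - 8.5Ps. Setting this equal to supply: 1174.5 - 8.5Ps = -307.5 + 4.5Ps, so Ps = 114.
Buyers pay Pb = 114 − 26 = 88; Q' = -307.5 + 4.5·114 = 205.5.
Buyers' price falls by P* − Pb = 97 − 88 = 9; sellers' price rises by Ps − P* = 114 − 97 = 17.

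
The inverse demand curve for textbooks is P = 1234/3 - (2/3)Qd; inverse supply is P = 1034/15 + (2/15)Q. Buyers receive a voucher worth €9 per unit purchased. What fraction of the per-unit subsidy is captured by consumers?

Pre-subsidy: 1234/3 - (2/3)Q = 1034/15 + (2/15)Q gives Q* = 428 and P* = 126.
With the rebate, buyers effectively pay Pb = Ps − 9, where Ps is the price sellers receive.
On the curves, Pb = 1234/3 - (2/3)Q and Ps = 1034/15 + (2/15)Q; the wedge Ps − Pb = 9 gives 1034/15 + (2/15)Q − (1234/3 - (2/3)Q) = 9, so Q' = 439.25.
Then Pb = 1234/3 − (2/3)·439.25 = 118.5 and Ps = 1034/15 + (2/15)·439.25 = 127.5.
Buyers' price falls by P* − Pb = 126 − 118.5 = 7.5; sellers' price rises by Ps − P* = 127.5 − 126 = 1.5.
So consumers capture 7.5/9 = 5/6 of each unit of subsidy.

Consumer share = 5/6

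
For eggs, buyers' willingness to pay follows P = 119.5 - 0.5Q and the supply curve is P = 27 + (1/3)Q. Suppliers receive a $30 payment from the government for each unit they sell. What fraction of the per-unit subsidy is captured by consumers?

Consumer share = 0.6

Pre-subsidy: 119.5 - 0.5Q = 27 + (1/3)Q gives Q* = 111 and P* = 64.
With the subsidy, sellers receive Ps = Pb + 30 for each unit, where Pb is the price buyers pay.
On the curves, Pb = 119.5 - 0.5Q and Ps = 27 + (1/3)Q; the wedge Ps − Pb = 30 gives 27 + (1/3)Q − (119.5 - 0.5Q) = 30, so Q' = 147.
Then Pb = 119.5 − 0.5·147 = 46 and Ps = 27 + (1/3)·147 = 76.
Buyers' price falls by P* − Pb = 64 − 46 = 18; sellers' price rises by Ps − P* = 76 − 64 = 12.
So consumers capture 18/30 = 0.6 of each unit of subsidy.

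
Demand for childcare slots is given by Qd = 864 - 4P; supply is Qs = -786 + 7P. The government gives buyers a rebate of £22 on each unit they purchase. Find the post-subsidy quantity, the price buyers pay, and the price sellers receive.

Q' = 320; buyers pay £136; sellers receive £158

Pre-subsidy: 864 - 4P = -786 + 7P gives P* = 150, Q* = 264.
With the rebate, buyers effectively pay Pb = Ps − 22, where Ps is the price sellers receive.
Demand in terms of Ps becomes Qd = 864 − 4(Ps − 22) = 952 - 4Ps. Setting this equal to supply: 952 - 4Ps = -786 + 7Ps, so Ps = 158.
Buyers pay Pb = 158 − 22 = 136; Q' = -786 + 7·158 = 320.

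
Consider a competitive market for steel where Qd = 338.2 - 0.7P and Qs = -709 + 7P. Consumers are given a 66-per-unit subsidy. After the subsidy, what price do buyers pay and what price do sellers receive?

Buyers pay 76; sellers receive 142

Pre-subsidy: 338.2 - 0.7P = -709 + 7P gives P* = 136, Q* = 243.
With the rebate, buyers effectively pay Pb = Ps − 66, where Ps is the price sellers receive.
Demand in terms of Ps becomes Qd = 338.2 − 0.7(Ps − 66) = 384.4 - 0.7Ps. Setting this equal to supply: 384.4 - 0.7Ps = -709 + 7Ps, so Ps = 142.
Buyers pay Pb = 142 − 66 = 76; Q' = -709 + 7·142 = 285.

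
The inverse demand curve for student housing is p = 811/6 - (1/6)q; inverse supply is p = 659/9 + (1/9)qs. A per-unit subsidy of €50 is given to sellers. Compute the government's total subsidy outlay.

Pre-subsidy: 811/6 - (1/6)q = 659/9 + (1/9)q gives q* = 223 and p* = 98.
With the subsidy, sellers receive ps = pb + 50 for each unit, where pb is the price buyers pay.
On the curves, pb = 811/6 - (1/6)q and ps = 659/9 + (1/9)q; the wedge ps − pb = 50 gives 659/9 + (1/9)q − (811/6 - (1/6)q) = 50, so q' = 403.
Then pb = 811/6 − (1/6)·403 = 68 and ps = 659/9 + (1/9)·403 = 118.
Government outlay = subsidy × quantity = 50 × 403 = 20150.

Government cost = €20150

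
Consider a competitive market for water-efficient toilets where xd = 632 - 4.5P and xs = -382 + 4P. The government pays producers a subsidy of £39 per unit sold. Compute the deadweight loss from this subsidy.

Pre-subsidy: 632 - 4.5P = -382 + 4P gives P* = 2028/17, x* = 1618/17.
With the subsidy, sellers receive Ps = Pb + 39 for each unit, where Pb is the price buyers pay.
Supply in terms of Pb becomes xs = -382 + 4(Pb + 39) = -226 + 4Pb. Setting this equal to demand: 632 - 4.5Pb = -226 + 4Pb, so Pb = 1716/17.
Sellers receive Ps = 1716/17 + 39 = 2379/17; x' = 632 − 4.5·(1716/17) = 3022/17.
The subsidy expands output by 3022/17 − 1618/17 = 1404/17 past the efficient level; on those units the gap between marginal cost and willingness to pay runs from 0 up to 39.
DWL = ½ × 39 × 1404/17 = 27378/17.

Deadweight loss = 27378/17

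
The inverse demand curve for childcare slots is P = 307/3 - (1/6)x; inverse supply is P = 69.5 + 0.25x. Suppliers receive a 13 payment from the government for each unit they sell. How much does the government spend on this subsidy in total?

Government cost = 1430

Pre-subsidy: 307/3 - (1/6)x = 69.5 + 0.25x gives x* = 78.8 and P* = 89.2.
With the subsidy, sellers receive Ps = Pb + 13 for each unit, where Pb is the price buyers pay.
On the curves, Pb = 307/3 - (1/6)x and Ps = 69.5 + 0.25x; the wedge Ps − Pb = 13 gives 69.5 + 0.25x − (307/3 - (1/6)x) = 13, so x' = 110.
Then Pb = 307/3 − (1/6)·110 = 84 and Ps = 69.5 + 0.25·110 = 97.
Government outlay = subsidy × quantity = 13 × 110 = 1430.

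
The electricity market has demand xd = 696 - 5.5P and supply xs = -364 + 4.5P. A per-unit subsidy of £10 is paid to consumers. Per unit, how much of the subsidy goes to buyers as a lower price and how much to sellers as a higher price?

Buyers gain £4.5 per unit; sellers gain £5.5 per unit

Pre-subsidy: 696 - 5.5P = -364 + 4.5P gives P* = 106, x* = 113.
With the rebate, buyers effectively pay Pb = Ps − 10, where Ps is the price sellers receive.
Demand in terms of Ps becomes xd = 696 − 5.5(Ps − 10) = 751 - 5.5Ps. Setting this equal to supply: 751 - 5.5Ps = -364 + 4.5Ps, so Ps = 111.5.
Buyers pay Pb = 111.5 − 10 = 101.5; x' = -364 + 4.5·111.5 = 137.75.
Buyers' price falls by P* − Pb = 106 − 101.5 = 4.5; sellers' price rises by Ps − P* = 111.5 − 106 = 5.5.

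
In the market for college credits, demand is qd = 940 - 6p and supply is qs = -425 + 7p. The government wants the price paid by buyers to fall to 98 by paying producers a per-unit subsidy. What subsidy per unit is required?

At a buyer price of 98, quantity demanded is 940 − 6·98 = 352.
Sellers supply 352 only when they receive ps with -425 + 7·ps = 352, i.e. ps = 111.
s = ps − pb = 111 − 98 = 13.

Required subsidy s = 13 per unit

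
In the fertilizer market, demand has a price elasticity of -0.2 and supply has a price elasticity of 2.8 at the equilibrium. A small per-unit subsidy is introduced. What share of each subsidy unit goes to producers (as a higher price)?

For a small subsidy around the equilibrium, the benefit split depends on the relative slopes, which at a point are proportional to the elasticities.
Buyer share = εs/(εs + |εd|) = 2.8/(2.8 + 0.2) = 14/15; seller share = |εd|/(εs + |εd|) = 1/15.
So producers capture 1/15 of the subsidy.

Producer share = 1/15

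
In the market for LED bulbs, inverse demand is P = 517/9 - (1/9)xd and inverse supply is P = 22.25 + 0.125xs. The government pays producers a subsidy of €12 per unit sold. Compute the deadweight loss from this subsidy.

Pre-subsidy: 517/9 - (1/9)x = 22.25 + 0.125x gives x* = 2534/17 and P* = 695/17.
With the subsidy, sellers receive Ps = Pb + 12 for each unit, where Pb is the price buyers pay.
On the curves, Pb = 517/9 - (1/9)x and Ps = 22.25 + 0.125x; the wedge Ps − Pb = 12 gives 22.25 + 0.125x − (517/9 - (1/9)x) = 12, so x' = 3398/17.
Then Pb = 517/9 − (1/9)·(3398/17) = 599/17 and Ps = 22.25 + 0.125·(3398/17) = 803/17.
The subsidy expands output by 3398/17 − 2534/17 = 864/17 past the efficient level; on those units the gap between marginal cost and willingness to pay runs from 0 up to 12.
DWL = ½ × 12 × 864/17 = 5184/17.

Deadweight loss = 5184/17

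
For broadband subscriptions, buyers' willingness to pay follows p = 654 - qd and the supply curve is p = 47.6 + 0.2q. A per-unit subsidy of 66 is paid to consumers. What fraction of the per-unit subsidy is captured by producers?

Pre-subsidy: 654 - q = 47.6 + 0.2q gives q* = 1516/3 and p* = 446/3.
With the rebate, buyers effectively pay pb = ps − 66, where ps is the price sellers receive.
On the curves, pb = 654 - q and ps = 47.6 + 0.2q; the wedge ps − pb = 66 gives 47.6 + 0.2q − (654 - q) = 66, so q' = 1681/3.
Then pb = 654 − 1·(1681/3) = 281/3 and ps = 47.6 + 0.2·(1681/3) = 479/3.
Buyers' price falls by p* − pb = 446/3 − 281/3 = 55; sellers' price rises by ps − p* = 479/3 − 446/3 = 11.
So producers capture 11/66 = 1/6 of each unit of subsidy.

Producer share = 1/6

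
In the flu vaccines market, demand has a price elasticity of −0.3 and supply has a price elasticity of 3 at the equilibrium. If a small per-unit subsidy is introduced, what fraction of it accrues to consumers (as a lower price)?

For a small subsidy around the equilibrium, the benefit split depends on the relative slopes, which at a point are proportional to the elasticities.
Buyer share = εs/(εs + |εd|) = 3/(3 + 0.3) = 10/11; seller share = |εd|/(εs + |εd|) = 1/11.

Consumer share = 10/11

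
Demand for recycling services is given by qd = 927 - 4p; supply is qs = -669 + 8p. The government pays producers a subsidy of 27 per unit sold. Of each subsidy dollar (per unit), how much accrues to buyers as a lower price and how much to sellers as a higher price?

Buyers gain 18 per unit; sellers gain 9 per unit

Pre-subsidy: 927 - 4p = -669 + 8p gives p* = 133, q* = 395.
With the subsidy, sellers receive ps = pb + 27 for each unit, where pb is the price buyers pay.
Supply in terms of pb becomes qs = -669 + 8(pb + 27) = -453 + 8pb. Setting this equal to demand: 927 - 4pb = -453 + 8pb, so pb = 115.
Sellers receive ps = 115 + 27 = 142; q' = 927 − 4·115 = 467.
Buyers' price falls by p* − pb = 133 − 115 = 18; sellers' price rises by ps − p* = 142 − 133 = 9.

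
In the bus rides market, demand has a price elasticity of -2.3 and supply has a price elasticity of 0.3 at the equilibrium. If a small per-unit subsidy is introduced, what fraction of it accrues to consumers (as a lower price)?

For a small subsidy around the equilibrium, the benefit split depends on the relative slopes, which at a point are proportional to the elasticities.
Buyer share = εs/(εs + |εd|) = 0.3/(0.3 + 2.3) = 3/26; seller share = |εd|/(εs + |εd|) = 23/26.

Consumer share = 3/26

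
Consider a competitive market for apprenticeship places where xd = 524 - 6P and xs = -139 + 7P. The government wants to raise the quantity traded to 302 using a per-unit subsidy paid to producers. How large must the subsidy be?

Required subsidy s = 26 per unit

At x = 302, invert demand for the buyer price: Pb = (524 − 302)/6 = 37; invert supply for the seller price: Ps = (302 − (-139))/7 = 63.
The subsidy must fill the gap: s = Ps − Pb = 63 − 37 = 26.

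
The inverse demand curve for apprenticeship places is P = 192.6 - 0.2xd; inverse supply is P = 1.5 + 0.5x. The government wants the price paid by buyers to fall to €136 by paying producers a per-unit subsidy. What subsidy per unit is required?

At a buyer price of 136, quantity demanded is 963 − 5·136 = 283.
Sellers supply 283 only when they receive Ps = 1.5 + 0.5·283 = 143.
s = Ps − Pb = 143 − 136 = 7.

Required subsidy s = €7 per unit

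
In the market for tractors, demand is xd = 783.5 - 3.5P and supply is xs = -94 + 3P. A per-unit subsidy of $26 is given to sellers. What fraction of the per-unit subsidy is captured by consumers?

Consumer share = 6/13

Pre-subsidy: 783.5 - 3.5P = -94 + 3P gives P* = 135, x* = 311.
With the subsidy, sellers receive Ps = Pb + 26 for each unit, where Pb is the price buyers pay.
Supply in terms of Pb becomes xs = -94 + 3(Pb + 26) = -16 + 3Pb. Setting this equal to demand: 783.5 - 3.5Pb = -16 + 3Pb, so Pb = 123.
Sellers receive Ps = 123 + 26 = 149; x' = 783.5 − 3.5·123 = 353.
Buyers' price falls by P* − Pb = 135 − 123 = 12; sellers' price rises by Ps − P* = 149 − 135 = 14.
So consumers capture 12/26 = 6/13 of each unit of subsidy.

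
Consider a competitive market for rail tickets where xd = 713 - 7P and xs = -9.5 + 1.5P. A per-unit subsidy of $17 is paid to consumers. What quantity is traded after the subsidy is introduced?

x' = 139

Pre-subsidy: 713 - 7P = -9.5 + 1.5P gives P* = 85, x* = 118.
With the rebate, buyers effectively pay Pb = Ps − 17, where Ps is the price sellers receive.
Demand in terms of Ps becomes xd = 713 − 7(Ps − 17) = 832 - 7Ps. Setting this equal to supply: 832 - 7Ps = -9.5 + 1.5Ps, so Ps = 99.
Buyers pay Pb = 99 − 17 = 82; x' = -9.5 + 1.5·99 = 139.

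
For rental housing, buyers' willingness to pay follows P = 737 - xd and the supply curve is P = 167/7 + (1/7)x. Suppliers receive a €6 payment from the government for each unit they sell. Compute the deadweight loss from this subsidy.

Deadweight loss = €15.75

Pre-subsidy: 737 - x = 167/7 + (1/7)x gives x* = 624 and P* = 113.
With the subsidy, sellers receive Ps = Pb + 6 for each unit, where Pb is the price buyers pay.
On the curves, Pb = 737 - x and Ps = 167/7 + (1/7)x; the wedge Ps − Pb = 6 gives 167/7 + (1/7)x − (737 - x) = 6, so x' = 629.25.
Then Pb = 737 − 1·629.25 = 107.75 and Ps = 167/7 + (1/7)·629.25 = 113.75.
The subsidy expands output by 629.25 − 624 = 5.25 past the efficient level; on those units the gap between marginal cost and willingness to pay runs from 0 up to 6.
DWL = ½ × 6 × 5.25 = 15.75.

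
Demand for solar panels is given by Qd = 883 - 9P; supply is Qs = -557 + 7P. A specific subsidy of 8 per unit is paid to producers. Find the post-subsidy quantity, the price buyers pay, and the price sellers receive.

Pre-subsidy: 883 - 9P = -557 + 7P gives P* = 90, Q* = 73.
With the subsidy, sellers receive Ps = Pb + 8 for each unit, where Pb is the price buyers pay.
Supply in terms of Pb becomes Qs = -557 + 7(Pb + 8) = -501 + 7Pb. Setting this equal to demand: 883 - 9Pb = -501 + 7Pb, so Pb = 86.5.
Sellers receive Ps = 86.5 + 8 = 94.5; Q' = 883 − 9·86.5 = 104.5.

Q' = 104.5; buyers pay 86.5; sellers receive 94.5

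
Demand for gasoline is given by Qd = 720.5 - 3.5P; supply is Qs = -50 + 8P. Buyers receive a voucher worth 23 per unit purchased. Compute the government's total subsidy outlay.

Pre-subsidy: 720.5 - 3.5P = -50 + 8P gives P* = 67, Q* = 486.
With the rebate, buyers effectively pay Pb = Ps − 23, where Ps is the price sellers receive.
Demand in terms of Ps becomes Qd = 720.5 − 3.5(Ps − 23) = 801 - 3.5Ps. Setting this equal to supply: 801 - 3.5Ps = -50 + 8Ps, so Ps = 74.
Buyers pay Pb = 74 − 23 = 51; Q' = -50 + 8·74 = 542.
Government outlay = subsidy × quantity = 23 × 542 = 12466.

Government cost = 12466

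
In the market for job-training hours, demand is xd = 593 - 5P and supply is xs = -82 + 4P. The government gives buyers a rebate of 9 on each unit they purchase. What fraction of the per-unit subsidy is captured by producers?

Producer share = 5/9

Pre-subsidy: 593 - 5P = -82 + 4P gives P* = 75, x* = 218.
With the rebate, buyers effectively pay Pb = Ps − 9, where Ps is the price sellers receive.
Demand in terms of Ps becomes xd = 593 − 5(Ps − 9) = 638 - 5Ps. Setting this equal to supply: 638 - 5Ps = -82 + 4Ps, so Ps = 80.
Buyers pay Pb = 80 − 9 = 71; x' = -82 + 4·80 = 238.
Buyers' price falls by P* − Pb = 75 − 71 = 4; sellers' price rises by Ps − P* = 80 − 75 = 5.
So producers capture 5/9 = 5/9 of each unit of subsidy.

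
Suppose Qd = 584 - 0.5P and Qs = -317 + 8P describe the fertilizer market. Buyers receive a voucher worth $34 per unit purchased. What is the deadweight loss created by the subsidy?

Pre-subsidy: 584 - 0.5P = -317 + 8P gives P* = 106, Q* = 531.
With the rebate, buyers effectively pay Pb = Ps − 34, where Ps is the price sellers receive.
Demand in terms of Ps becomes Qd = 584 − 0.5(Ps − 34) = 601 - 0.5Ps. Setting this equal to supply: 601 - 0.5Ps = -317 + 8Ps, so Ps = 108.
Buyers pay Pb = 108 − 34 = 74; Q' = -317 + 8·108 = 547.
The subsidy expands output by 547 − 531 = 16 past the efficient level; on those units the gap between marginal cost and willingness to pay runs from 0 up to 34.
DWL = ½ × 34 × 16 = 272.

Deadweight loss = $272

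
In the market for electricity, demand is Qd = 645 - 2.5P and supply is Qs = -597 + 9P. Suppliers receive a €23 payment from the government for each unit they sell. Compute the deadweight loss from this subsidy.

Pre-subsidy: 645 - 2.5P = -597 + 9P gives P* = 108, Q* = 375.
With the subsidy, sellers receive Ps = Pb + 23 for each unit, where Pb is the price buyers pay.
Supply in terms of Pb becomes Qs = -597 + 9(Pb + 23) = -390 + 9Pb. Setting this equal to demand: 645 - 2.5Pb = -390 + 9Pb, so Pb = 90.
Sellers receive Ps = 90 + 23 = 113; Q' = 645 − 2.5·90 = 420.
The subsidy expands output by 420 − 375 = 45 past the efficient level; on those units the gap between marginal cost and willingness to pay runs from 0 up to 23.
DWL = ½ × 23 × 45 = 517.5.

Deadweight loss = €517.5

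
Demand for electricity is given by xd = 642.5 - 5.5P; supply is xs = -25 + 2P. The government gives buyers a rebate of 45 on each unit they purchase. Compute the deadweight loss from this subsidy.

Deadweight loss = 1485

Pre-subsidy: 642.5 - 5.5P = -25 + 2P gives P* = 89, x* = 153.
With the rebate, buyers effectively pay Pb = Ps − 45, where Ps is the price sellers receive.
Demand in terms of Ps becomes xd = 642.5 − 5.5(Ps − 45) = 890 - 5.5Ps. Setting this equal to supply: 890 - 5.5Ps = -25 + 2Ps, so Ps = 122.
Buyers pay Pb = 122 − 45 = 77; x' = -25 + 2·122 = 219.
The subsidy expands output by 219 − 153 = 66 past the efficient level; on those units the gap between marginal cost and willingness to pay runs from 0 up to 45.
DWL = ½ × 45 × 66 = 1485.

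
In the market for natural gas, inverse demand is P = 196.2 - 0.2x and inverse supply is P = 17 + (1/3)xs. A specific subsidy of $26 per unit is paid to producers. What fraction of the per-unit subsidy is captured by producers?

Producer share = 0.625

Pre-subsidy: 196.2 - 0.2x = 17 + (1/3)x gives x* = 336 and P* = 129.
With the subsidy, sellers receive Ps = Pb + 26 for each unit, where Pb is the price buyers pay.
On the curves, Pb = 196.2 - 0.2x and Ps = 17 + (1/3)x; the wedge Ps − Pb = 26 gives 17 + (1/3)x − (196.2 - 0.2x) = 26, so x' = 384.75.
Then Pb = 196.2 − 0.2·384.75 = 119.25 and Ps = 17 + (1/3)·384.75 = 145.25.
Buyers' price falls by P* − Pb = 129 − 119.25 = 9.75; sellers' price rises by Ps − P* = 145.25 − 129 = 16.25.
So producers capture 16.25/26 = 0.625 of each unit of subsidy.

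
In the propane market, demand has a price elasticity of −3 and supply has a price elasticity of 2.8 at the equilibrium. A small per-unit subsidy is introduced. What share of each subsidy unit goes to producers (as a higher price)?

Producer share = 15/29

For a small subsidy around the equilibrium, the benefit split depends on the relative slopes, which at a point are proportional to the elasticities.
Buyer share = εs/(εs + |εd|) = 2.8/(2.8 + 3) = 14/29; seller share = |εd|/(εs + |εd|) = 15/29.
So producers capture 15/29 of the subsidy.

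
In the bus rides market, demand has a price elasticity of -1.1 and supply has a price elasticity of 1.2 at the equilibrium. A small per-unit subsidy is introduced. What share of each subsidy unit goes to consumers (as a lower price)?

Consumer share = 12/23

For a small subsidy around the equilibrium, the benefit split depends on the relative slopes, which at a point are proportional to the elasticities.
Buyer share = εs/(εs + |εd|) = 1.2/(1.2 + 1.1) = 12/23; seller share = |εd|/(εs + |εd|) = 11/23.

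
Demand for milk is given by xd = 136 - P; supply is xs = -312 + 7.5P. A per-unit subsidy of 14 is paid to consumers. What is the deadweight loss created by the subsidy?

Deadweight loss = 1470/17

Pre-subsidy: 136 - P = -312 + 7.5P gives P* = 896/17, x* = 1416/17.
With the rebate, buyers effectively pay Pb = Ps − 14, where Ps is the price sellers receive.
Demand in terms of Ps becomes xd = 136 − 1(Ps − 14) = 150 - Ps. Setting this equal to supply: 150 - Ps = -312 + 7.5Ps, so Ps = 924/17.
Buyers pay Pb = 924/17 − 14 = 686/17; x' = -312 + 7.5·(924/17) = 1626/17.
The subsidy expands output by 1626/17 − 1416/17 = 210/17 past the efficient level; on those units the gap between marginal cost and willingness to pay runs from 0 up to 14.
DWL = ½ × 14 × 210/17 = 1470/17.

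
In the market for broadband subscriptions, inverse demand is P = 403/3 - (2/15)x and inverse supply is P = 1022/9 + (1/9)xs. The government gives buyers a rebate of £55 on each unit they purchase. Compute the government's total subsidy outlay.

Government cost = £17050

Pre-subsidy: 403/3 - (2/15)x = 1022/9 + (1/9)x gives x* = 85 and P* = 123.
With the rebate, buyers effectively pay Pb = Ps − 55, where Ps is the price sellers receive.
On the curves, Pb = 403/3 - (2/15)x and Ps = 1022/9 + (1/9)x; the wedge Ps − Pb = 55 gives 1022/9 + (1/9)x − (403/3 - (2/15)x) = 55, so x' = 310.
Then Pb = 403/3 − (2/15)·310 = 93 and Ps = 1022/9 + (1/9)·310 = 148.
Government outlay = subsidy × quantity = 55 × 310 = 17050.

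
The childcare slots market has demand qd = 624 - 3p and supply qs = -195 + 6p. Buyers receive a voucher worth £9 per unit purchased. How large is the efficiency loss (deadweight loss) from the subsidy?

Pre-subsidy: 624 - 3p = -195 + 6p gives p* = 91, q* = 351.
With the rebate, buyers effectively pay pb = ps − 9, where ps is the price sellers receive.
Demand in terms of ps becomes qd = 624 − 3(ps − 9) = 651 - 3ps. Setting this equal to supply: 651 - 3ps = -195 + 6ps, so ps = 94.
Buyers pay pb = 94 − 9 = 85; q' = -195 + 6·94 = 369.
The subsidy expands output by 369 − 351 = 18 past the efficient level; on those units the gap between marginal cost and willingness to pay runs from 0 up to 9.
DWL = ½ × 9 × 18 = 81.

Deadweight loss = £81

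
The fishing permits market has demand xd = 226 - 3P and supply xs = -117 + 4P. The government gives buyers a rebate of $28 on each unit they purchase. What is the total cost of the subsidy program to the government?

Pre-subsidy: 226 - 3P = -117 + 4P gives P* = 49, x* = 79.
With the rebate, buyers effectively pay Pb = Ps − 28, where Ps is the price sellers receive.
Demand in terms of Ps becomes xd = 226 − 3(Ps − 28) = 310 - 3Ps. Setting this equal to supply: 310 - 3Ps = -117 + 4Ps, so Ps = 61.
Buyers pay Pb = 61 − 28 = 33; x' = -117 + 4·61 = 127.
Government outlay = subsidy × quantity = 28 × 127 = 3556.

Government cost = $3556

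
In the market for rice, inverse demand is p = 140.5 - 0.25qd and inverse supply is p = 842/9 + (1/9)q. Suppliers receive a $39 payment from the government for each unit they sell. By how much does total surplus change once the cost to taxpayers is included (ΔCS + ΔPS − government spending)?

Net change in total surplus = -$2106

Pre-subsidy: 140.5 - 0.25q = 842/9 + (1/9)q gives q* = 130 and p* = 108.
With the subsidy, sellers receive ps = pb + 39 for each unit, where pb is the price buyers pay.
On the curves, pb = 140.5 - 0.25q and ps = 842/9 + (1/9)q; the wedge ps − pb = 39 gives 842/9 + (1/9)q − (140.5 - 0.25q) = 39, so q' = 238.
Then pb = 140.5 − 0.25·238 = 81 and ps = 842/9 + (1/9)·238 = 120.
ΔCS = ½(130 + 238)(108 − 81) = 4968; ΔPS = ½(130 + 238)(120 − 108) = 2208.
Government spending = 39 × 238 = 9282.
Net change = 4968 + 2208 − 9282 = -2106. The loss equals the DWL triangle ½·39·108.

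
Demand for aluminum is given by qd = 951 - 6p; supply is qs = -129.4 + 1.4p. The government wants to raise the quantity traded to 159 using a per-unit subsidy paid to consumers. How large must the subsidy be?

At q = 159, invert demand for the buyer price: pb = (951 − 159)/6 = 132; invert supply for the seller price: ps = (159 − (-129.4))/1.4 = 206.
The subsidy must fill the gap: s = ps − pb = 206 − 132 = 74.

Required subsidy s = 74 per unit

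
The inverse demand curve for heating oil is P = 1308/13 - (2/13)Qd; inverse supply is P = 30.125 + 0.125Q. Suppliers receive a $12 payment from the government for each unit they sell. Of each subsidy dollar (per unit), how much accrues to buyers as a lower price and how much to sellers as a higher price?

Pre-subsidy: 1308/13 - (2/13)Q = 30.125 + 0.125Q gives Q* = 7331/29 and P* = 1790/29.
With the subsidy, sellers receive Ps = Pb + 12 for each unit, where Pb is the price buyers pay.
On the curves, Pb = 1308/13 - (2/13)Q and Ps = 30.125 + 0.125Q; the wedge Ps − Pb = 12 gives 30.125 + 0.125Q − (1308/13 - (2/13)Q) = 12, so Q' = 8579/29.
Then Pb = 1308/13 − (2/13)·(8579/29) = 1598/29 and Ps = 30.125 + 0.125·(8579/29) = 1946/29.
Buyers' price falls by P* − Pb = 1790/29 − 1598/29 = 192/29; sellers' price rises by Ps − P* = 1946/29 − 1790/29 = 156/29.

Buyers gain 192/29 per unit; sellers gain 156/29 per unit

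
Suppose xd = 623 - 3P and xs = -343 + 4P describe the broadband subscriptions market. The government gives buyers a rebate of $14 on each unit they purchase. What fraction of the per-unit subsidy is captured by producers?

Producer share = 3/7

Pre-subsidy: 623 - 3P = -343 + 4P gives P* = 138, x* = 209.
With the rebate, buyers effectively pay Pb = Ps − 14, where Ps is the price sellers receive.
Demand in terms of Ps becomes xd = 623 − 3(Ps − 14) = 665 - 3Ps. Setting this equal to supply: 665 - 3Ps = -343 + 4Ps, so Ps = 144.
Buyers pay Pb = 144 − 14 = 130; x' = -343 + 4·144 = 233.
Buyers' price falls by P* − Pb = 138 − 130 = 8; sellers' price rises by Ps − P* = 144 − 138 = 6.
So producers capture 6/14 = 3/7 of each unit of subsidy.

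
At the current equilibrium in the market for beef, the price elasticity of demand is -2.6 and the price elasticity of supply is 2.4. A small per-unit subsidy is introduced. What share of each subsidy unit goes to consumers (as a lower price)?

For a small subsidy around the equilibrium, the benefit split depends on the relative slopes, which at a point are proportional to the elasticities.
Buyer share = εs/(εs + |εd|) = 2.4/(2.4 + 2.6) = 0.48; seller share = |εd|/(εs + |εd|) = 0.52.

Consumer share = 0.48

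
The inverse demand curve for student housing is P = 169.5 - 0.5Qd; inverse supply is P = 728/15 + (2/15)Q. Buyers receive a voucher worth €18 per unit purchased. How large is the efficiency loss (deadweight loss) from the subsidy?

Deadweight loss = 4860/19

Pre-subsidy: 169.5 - 0.5Q = 728/15 + (2/15)Q gives Q* = 191 and P* = 74.
With the rebate, buyers effectively pay Pb = Ps − 18, where Ps is the price sellers receive.
On the curves, Pb = 169.5 - 0.5Q and Ps = 728/15 + (2/15)Q; the wedge Ps − Pb = 18 gives 728/15 + (2/15)Q − (169.5 - 0.5Q) = 18, so Q' = 4169/19.
Then Pb = 169.5 − 0.5·(4169/19) = 1136/19 and Ps = 728/15 + (2/15)·(4169/19) = 1478/19.
The subsidy expands output by 4169/19 − 191 = 540/19 past the efficient level; on those units the gap between marginal cost and willingness to pay runs from 0 up to 18.
DWL = ½ × 18 × 540/19 = 4860/19.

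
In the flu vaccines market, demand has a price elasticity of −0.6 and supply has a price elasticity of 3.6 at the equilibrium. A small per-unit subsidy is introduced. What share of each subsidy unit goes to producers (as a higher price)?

Producer share = 1/7

For a small subsidy around the equilibrium, the benefit split depends on the relative slopes, which at a point are proportional to the elasticities.
Buyer share = εs/(εs + |εd|) = 3.6/(3.6 + 0.6) = 6/7; seller share = |εd|/(εs + |εd|) = 1/7.
So producers capture 1/7 of the subsidy.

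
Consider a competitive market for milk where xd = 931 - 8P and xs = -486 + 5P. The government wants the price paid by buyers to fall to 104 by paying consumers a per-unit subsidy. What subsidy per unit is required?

Required subsidy s = 13 per unit

At a buyer price of 104, quantity demanded is 931 − 8·104 = 99.
Sellers supply 99 only when they receive Ps with -486 + 5·Ps = 99, i.e. Ps = 117.
s = Ps − Pb = 117 − 104 = 13.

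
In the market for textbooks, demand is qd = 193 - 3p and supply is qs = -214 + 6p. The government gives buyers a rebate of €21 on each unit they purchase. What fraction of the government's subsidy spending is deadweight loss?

Pre-subsidy: 193 - 3p = -214 + 6p gives p* = 407/9, q* = 172/3.
With the rebate, buyers effectively pay pb = ps − 21, where ps is the price sellers receive.
Demand in terms of ps becomes qd = 193 − 3(ps − 21) = 256 - 3ps. Setting this equal to supply: 256 - 3ps = -214 + 6ps, so ps = 470/9.
Buyers pay pb = 470/9 − 21 = 281/9; q' = -214 + 6·(470/9) = 298/3.
ΔCS = ½(172/3 + 298/3)(407/9 − 281/9) = 3290/3; ΔPS = ½(172/3 + 298/3)(470/9 − 407/9) = 1645/3.
Government spending = 21 × 298/3 = 2086.
DWL = ½ × 21 × (298/3 − 172/3) = 441; fraction = 441 / 2086 = 63/298.

DWL / government spending = 63/298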